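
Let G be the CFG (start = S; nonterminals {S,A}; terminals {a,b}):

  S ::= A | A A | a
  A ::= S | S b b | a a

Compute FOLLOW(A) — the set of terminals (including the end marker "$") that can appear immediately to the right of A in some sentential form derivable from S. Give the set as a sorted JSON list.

FIRST sets, iterate to fixpoint:
iter 1:
  A via A→a a: +{a}
  S via S→A: +{a}
  FIRST[S]={a}  FIRST[A]={a}
iter 2: done
  FIRST[S]={a}  FIRST[A]={a}

Compute FOLLOW by fixpoint:
FOLLOW(S) := {$}
iter 1:
  A→S b b: FOLLOW(S) ⊇ FIRST(b) = {b}; new: +{b}
  S→A: FOLLOW(A) ⊇ FOLLOW(S) ⊇ {$,b}; new: +{$,b}
  S→A A: FOLLOW(A) ⊇ FIRST(A) = {a}; new: +{a}
  FOLLOW(S)={$,b}  FOLLOW(A)={$,a,b}
iter 2:
  A→S: FOLLOW(S) ⊇ FOLLOW(A) ⊇ {$,a,b}; new: +{a}
  FOLLOW(S)={$,a,b}  FOLLOW(A)={$,a,b}
iter 3: (no change)
  FOLLOW(S)={$,a,b}  FOLLOW(A)={$,a,b}

FOLLOW(A) = ["$", "a", "b"]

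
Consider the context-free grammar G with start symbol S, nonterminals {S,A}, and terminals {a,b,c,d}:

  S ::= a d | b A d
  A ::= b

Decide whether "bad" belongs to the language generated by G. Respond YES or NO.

CNF form of G:
  S -> T0 T1 | T2 X3
  A -> b
  T0 -> a
  T1 -> d
  T2 -> b
  X3 -> A T1

CYK fill:
  [0..0]={A,T2}  "b"  orig:{A}
  [1..1]={T0}  "a"  orig:{}
  [2..2]={T1}  "d"  orig:{}
  [0..1]=∅  "ba"
  [1..2]={S}  "ad"
  [0..2]=∅  "bad"

S ∉ T[0,2] ⇒ NO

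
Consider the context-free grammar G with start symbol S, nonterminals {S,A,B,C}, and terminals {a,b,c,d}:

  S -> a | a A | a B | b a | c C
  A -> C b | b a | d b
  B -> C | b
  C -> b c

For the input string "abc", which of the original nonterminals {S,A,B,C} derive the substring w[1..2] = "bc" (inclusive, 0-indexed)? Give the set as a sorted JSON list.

Convert to CNF:
  S -> T0 T1 | T1 A | T1 B | T3 C | a
  A -> C T0 | T0 T1 | T2 T0
  B -> T0 T3 | b
  C -> T0 T3
  T0 -> b
  T1 -> a
  T2 -> d
  T3 -> c

CYK table (by increasing span) — only the sub-triangle for w[1..2]:
  cell(1,1) b: {B,T0}  orig:{B}
  cell(2,2) c: {T3}  orig:{}
  cell(1,2) bc: {B,C}

Original NTs in T[1,2] deriving "bc": ["B", "C"]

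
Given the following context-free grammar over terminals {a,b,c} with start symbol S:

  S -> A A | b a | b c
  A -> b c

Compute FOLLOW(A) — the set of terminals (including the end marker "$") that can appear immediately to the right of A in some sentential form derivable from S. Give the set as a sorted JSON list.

Compute FIRST by fixpoint:
[1]
  A via A→b c: +{b}
  S via S→A A: +{b}
  S: {b}  A: {b}
[2] done
  S: {b}  A: {b}

FOLLOW iteration:
initialize: $ ∈ FOLLOW(S)
iter 1:
  S→A A: FOLLOW(A) ⊇ FIRST(A) = {b}; new: +{b}
  S→A A: FOLLOW(A) ⊇ FOLLOW(S) ⊇ {$}; new: +{$}
  FOLLOW(S)={$}  FOLLOW(A)={$,b}
iter 2: done
  FOLLOW(S)={$}  FOLLOW(A)={$,b}

FOLLOW(A) = ["$", "b"]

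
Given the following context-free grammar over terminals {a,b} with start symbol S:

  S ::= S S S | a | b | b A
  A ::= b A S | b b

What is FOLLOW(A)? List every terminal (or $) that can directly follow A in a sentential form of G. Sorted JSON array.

Compute FIRST by fixpoint:
iter 1:
  A via A→b A S: +{b}
  S via S→a: +{a}
  S via S→b: +{b}
  FIRST[S]={a,b}  FIRST[A]={b}
iter 2: (stable)
  FIRST[S]={a,b}  FIRST[A]={b}

FOLLOW iteration:
initialize: $ ∈ FOLLOW(S)
pass 1:
  A→b A S: FOLLOW(A) ⊇ FIRST(S) = {a,b}; new: +{a,b}
  A→b A S: FOLLOW(S) ⊇ FOLLOW(A) ⊇ {a,b}; new: +{a,b}
  S→b A: FOLLOW(A) ⊇ FOLLOW(S) ⊇ {$,a,b}; new: +{$}
  FOLLOW(S)={$,a,b}  FOLLOW(A)={$,a,b}
pass 2: (no change)
  FOLLOW(S)={$,a,b}  FOLLOW(A)={$,a,b}

FOLLOW(A) = ["$", "a", "b"]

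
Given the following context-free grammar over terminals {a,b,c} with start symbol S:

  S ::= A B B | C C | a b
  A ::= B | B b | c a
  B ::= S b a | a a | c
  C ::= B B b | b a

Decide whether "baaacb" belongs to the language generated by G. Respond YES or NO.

Convert to CNF:
  S -> A X6 | C C | T1 T0
  A -> B T0 | S X3 | T1 T1 | T2 T1 | c
  B -> S X4 | T1 T1 | c
  C -> B X5 | T0 T1
  T0 -> b
  T1 -> a
  T2 -> c
  X3 -> T0 T1
  X4 -> T0 T1
  X5 -> B T0
  X6 -> B B

Fill CYK table bottom-up:
  T[0,0] 'b' = {T0}  orig:{}
  T[1,1] 'a' = {T1}  orig:{}
  T[2,2] 'a' = {T1}  orig:{}
  T[3,3] 'a' = {T1}  orig:{}
  T[4,4] 'c' = {A,B,T2}  orig:{A,B}
  T[5,5] 'b' = {T0}  orig:{}
  T[0,1] 'ba' = {C,X3,X4}  orig:{C}
  T[1,2] 'aa' = {A,B}
  T[2,3] 'aa' = {A,B}
  T[3,4] 'ac' = ∅
  T[4,5] 'cb' = {A,X5}  orig:{A}
  T[0,2] 'baa' = ∅
  T[1,3] 'aaa' = ∅
  T[2,4] 'aac' = {X6}  orig:{}
  T[3,5] 'acb' = ∅
  T[0,3] 'baaa' = ∅
  T[1,4] 'aaac' = ∅
  T[2,5] 'aacb' = {C}
  T[0,4] 'baaac' = ∅
  T[1,5] 'aaacb' = ∅
  T[0,5] 'baaacb' = {S}

S ∈ T[0,5] ⇒ YES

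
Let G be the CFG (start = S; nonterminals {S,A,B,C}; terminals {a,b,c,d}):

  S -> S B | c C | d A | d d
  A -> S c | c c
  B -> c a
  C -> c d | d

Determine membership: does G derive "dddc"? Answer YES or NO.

Convert to CNF:
  S -> S B | T0 C | T2 A | T2 T2
  A -> S T0 | T0 T0
  B -> T0 T1
  C -> T0 T2 | d
  T0 -> c
  T1 -> a
  T2 -> d

CYK fill:
  T[0,0] 'd' = {C,T2}  orig:{C}
  T[1,1] 'd' = {C,T2}  orig:{C}
  T[2,2] 'd' = {C,T2}  orig:{C}
  T[3,3] 'c' = {T0}  orig:{}
  T[0,1] 'dd' = {S}
  T[1,2] 'dd' = {S}
  T[2,3] 'dc' = ∅
  T[0,2] 'ddd' = ∅
  T[1,3] 'ddc' = {A}
  T[0,3] 'dddc' = {S}

S ∈ T[0,3] ⇒ YES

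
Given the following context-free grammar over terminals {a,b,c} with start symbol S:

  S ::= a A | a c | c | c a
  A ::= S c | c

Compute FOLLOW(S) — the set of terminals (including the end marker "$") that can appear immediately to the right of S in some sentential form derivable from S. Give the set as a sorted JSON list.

FIRST sets, iterate to fixpoint:
iter 1:
  A via A→c: +{c}
  S via S→a A: +{a}
  S via S→c: +{c}
  FIRST[S]={a,c}  FIRST[A]={c}
iter 2:
  A via A→S c: +{a}
  FIRST[S]={a,c}  FIRST[A]={a,c}
iter 3: (no change)
  FIRST[S]={a,c}  FIRST[A]={a,c}

FOLLOW iteration:
initialize: $ ∈ FOLLOW(S)
iter 1:
  A→S c: FOLLOW(S) ⊇ FIRST(c) = {c}; new: +{c}
  S→a A: FOLLOW(A) ⊇ FOLLOW(S) ⊇ {$,c}; new: +{$,c}
  FOLLOW(S)={$,c}  FOLLOW(A)={$,c}
iter 2: — fixpoint
  FOLLOW(S)={$,c}  FOLLOW(A)={$,c}

FOLLOW(S) = ["$", "c"]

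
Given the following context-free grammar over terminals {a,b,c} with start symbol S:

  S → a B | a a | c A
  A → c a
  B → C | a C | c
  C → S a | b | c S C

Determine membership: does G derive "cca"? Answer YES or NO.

CNF form of G:
  S -> T0 A | T1 B | T1 T1
  A -> T0 T1
  B -> S T1 | T0 X2 | T1 C | b | c
  C -> S T1 | T0 X3 | b
  T0 -> c
  T1 -> a
  X2 -> S C
  X3 -> S C

Fill CYK table bottom-up:
  cell(0,0) c: {B,T0}  orig:{B}
  cell(1,1) c: {B,T0}  orig:{B}
  cell(2,2) a: {T1}  orig:{}
  cell(0,1) cc: ∅
  cell(1,2) ca: {A}
  cell(0,2) cca: {S}

S ∈ T[0,2] ⇒ YES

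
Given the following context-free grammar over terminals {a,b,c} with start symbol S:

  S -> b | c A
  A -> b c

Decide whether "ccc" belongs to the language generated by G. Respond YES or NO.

CNF form of G:
  S -> T1 A | b
  A -> T0 T1
  T0 -> b
  T1 -> c

Fill CYK table bottom-up:
  [0..0]={T1}  "c"  orig:{}
  [1..1]={T1}  "c"  orig:{}
  [2..2]={T1}  "c"  orig:{}
  [0..1]=∅  "cc"
  [1..2]=∅  "cc"
  [0..2]=∅  "ccc"

S ∉ T[0,2] ⇒ NO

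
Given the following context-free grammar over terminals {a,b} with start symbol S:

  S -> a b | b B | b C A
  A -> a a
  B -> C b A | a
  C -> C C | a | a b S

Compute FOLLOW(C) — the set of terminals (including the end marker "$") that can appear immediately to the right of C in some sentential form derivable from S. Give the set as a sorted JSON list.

FIRST sets, iterate to fixpoint:
[1]
  A via A→a a: +{a}
  B via B→a: +{a}
  C via C→a: +{a}
  S via S→a b: +{a}
  S via S→b B: +{b}
  FIRST(S)={a,b}  FIRST(A)={a}  FIRST(B)={a}  FIRST(C)={a}
[2] (stable)
  FIRST(S)={a,b}  FIRST(A)={a}  FIRST(B)={a}  FIRST(C)={a}

FOLLOW iteration:
initialize: $ ∈ FOLLOW(S)
round 1:
  B→C b A: FOLLOW(C) ⊇ FIRST(b) = {b}; new: +{b}
  C→C C: FOLLOW(C) ⊇ FIRST(C) = {a}; new: +{a}
  C→a b S: FOLLOW(S) ⊇ FOLLOW(C) ⊇ {a,b}; new: +{a,b}
  S→b B: FOLLOW(B) ⊇ FOLLOW(S) ⊇ {$,a,b}; new: +{$,a,b}
  S→b C A: FOLLOW(A) ⊇ FOLLOW(S) ⊇ {$,a,b}; new: +{$,a,b}
  S: {$,a,b}  A: {$,a,b}  B: {$,a,b}  C: {a,b}
round 2: (stable)
  S: {$,a,b}  A: {$,a,b}  B: {$,a,b}  C: {a,b}

FOLLOW(C) = ["a", "b"]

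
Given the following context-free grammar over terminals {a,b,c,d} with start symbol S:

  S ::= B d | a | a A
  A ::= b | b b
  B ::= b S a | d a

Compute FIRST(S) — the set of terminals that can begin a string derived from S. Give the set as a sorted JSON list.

Compute FIRST by fixpoint:
pass 1:
  A via A→b: +{b}
  B via B→b S a: +{b}
  B via B→d a: +{d}
  S via S→B d: +{b,d}
  S via S→a: +{a}
  FIRST(S)={a,b,d}  FIRST(A)={b}  FIRST(B)={b,d}
pass 2: (no change)
  FIRST(S)={a,b,d}  FIRST(A)={b}  FIRST(B)={b,d}

FIRST(S) = ["a", "b", "d"]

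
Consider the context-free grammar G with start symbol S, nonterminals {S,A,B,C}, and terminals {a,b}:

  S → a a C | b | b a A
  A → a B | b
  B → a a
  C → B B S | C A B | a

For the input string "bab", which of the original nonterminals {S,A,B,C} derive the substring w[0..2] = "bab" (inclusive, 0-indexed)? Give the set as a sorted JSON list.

Convert to CNF:
  S -> T0 X4 | T1 X5 | b
  A -> T0 B | b
  B -> T0 T0
  C -> B X2 | C X3 | a
  T0 -> a
  T1 -> b
  X2 -> B S
  X3 -> A B
  X4 -> T0 C
  X5 -> T0 A

Fill CYK table bottom-up, restricted to cells inside w[0..2]:
  T[0,0] 'b' = {A,S,T1}  orig:{A,S}
  T[1,1] 'a' = {C,T0}  orig:{C}
  T[2,2] 'b' = {A,S,T1}  orig:{A,S}
  T[0,1] 'ba' = ∅
  T[1,2] 'ab' = {X5}  orig:{}
  T[0,2] 'bab' = {S}

Original NTs in T[0,2] deriving "bab": ["S"]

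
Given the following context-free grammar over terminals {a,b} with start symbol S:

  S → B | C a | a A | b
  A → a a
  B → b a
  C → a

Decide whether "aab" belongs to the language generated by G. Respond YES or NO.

Convert to CNF:
  S -> C T0 | T0 A | T1 T0 | b
  A -> T0 T0
  B -> T1 T0
  C -> a
  T0 -> a
  T1 -> b

Fill CYK table bottom-up:
  T[0,0] 'a' = {C,T0}  orig:{C}
  T[1,1] 'a' = {C,T0}  orig:{C}
  T[2,2] 'b' = {S,T1}  orig:{S}
  T[0,1] 'aa' = {A,S}
  T[1,2] 'ab' = ∅
  T[0,2] 'aab' = ∅

S ∉ T[0,2] ⇒ NO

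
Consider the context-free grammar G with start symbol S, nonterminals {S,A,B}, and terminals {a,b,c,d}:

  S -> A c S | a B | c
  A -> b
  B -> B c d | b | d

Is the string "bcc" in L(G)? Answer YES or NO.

CNF form of G:
  S -> A X4 | T2 B | c
  A -> b
  B -> B X3 | b | d
  T0 -> c
  T1 -> d
  T2 -> a
  X3 -> T0 T1
  X4 -> T0 S

CYK table (by increasing span):
  T[0,0] 'b' = {A,B}
  T[1,1] 'c' = {S,T0}  orig:{S}
  T[2,2] 'c' = {S,T0}  orig:{S}
  T[0,1] 'bc' = ∅
  T[1,2] 'cc' = {X4}  orig:{}
  T[0,2] 'bcc' = {S}

S ∈ T[0,2] ⇒ YES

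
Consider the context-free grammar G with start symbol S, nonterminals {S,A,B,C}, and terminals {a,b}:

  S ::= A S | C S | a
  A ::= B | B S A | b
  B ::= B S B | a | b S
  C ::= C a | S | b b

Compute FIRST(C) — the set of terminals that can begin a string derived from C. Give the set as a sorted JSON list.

FIRST iteration:
[1]
  A via A→b: +{b}
  B via B→a: +{a}
  B via B→b S: +{b}
  C via C→b b: +{b}
  S via S→A S: +{b}
  S via S→a: +{a}
  S: {a,b}  A: {b}  B: {a,b}  C: {b}
[2]
  A via A→B: +{a}
  C via C→S: +{a}
  S: {a,b}  A: {a,b}  B: {a,b}  C: {a,b}
[3] (stable)
  S: {a,b}  A: {a,b}  B: {a,b}  C: {a,b}

FIRST(C) = ["a", "b"]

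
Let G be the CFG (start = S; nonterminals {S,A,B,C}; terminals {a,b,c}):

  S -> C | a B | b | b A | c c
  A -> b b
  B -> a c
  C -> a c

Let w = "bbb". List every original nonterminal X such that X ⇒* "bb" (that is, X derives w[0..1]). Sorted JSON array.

Convert to CNF:
  S -> T0 A | T1 B | T1 T2 | T2 T2 | b
  A -> T0 T0
  B -> T1 T2
  C -> T1 T2
  T0 -> b
  T1 -> a
  T2 -> c

CYK fill — only the sub-triangle for w[0..1]:
  T[0,0] 'b' = {S,T0}  orig:{S}
  T[1,1] 'b' = {S,T0}  orig:{S}
  T[0,1] 'bb' = {A}

Original NTs in T[0,1] deriving "bb": ["A"]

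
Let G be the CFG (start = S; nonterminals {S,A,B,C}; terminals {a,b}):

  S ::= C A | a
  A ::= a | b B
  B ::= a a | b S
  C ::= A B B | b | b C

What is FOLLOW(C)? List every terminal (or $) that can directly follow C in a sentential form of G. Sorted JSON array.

Compute FIRST by fixpoint:
round 1:
  A via A→a: +{a}
  A via A→b B: +{b}
  B via B→a a: +{a}
  B via B→b S: +{b}
  C via C→A B B: +{a,b}
  S via S→C A: +{a,b}
  FIRST(S)={a,b}  FIRST(A)={a,b}  FIRST(B)={a,b}  FIRST(C)={a,b}
round 2: (stable)
  FIRST(S)={a,b}  FIRST(A)={a,b}  FIRST(B)={a,b}  FIRST(C)={a,b}

FOLLOW sets:
FOLLOW(S) := {$}
[1]
  C→A B B: FOLLOW(A) ⊇ FIRST(B) = {a,b}; new: +{a,b}
  C→A B B: FOLLOW(B) ⊇ FIRST(B) = {a,b}; new: +{a,b}
  S→C A: FOLLOW(C) ⊇ FIRST(A) = {a,b}; new: +{a,b}
  S→C A: FOLLOW(A) ⊇ FOLLOW(S) ⊇ {$}; new: +{$}
  FOLLOW(S)={$}  FOLLOW(A)={$,a,b}  FOLLOW(B)={a,b}  FOLLOW(C)={a,b}
[2]
  A→b B: FOLLOW(B) ⊇ FOLLOW(A) ⊇ {$,a,b}; new: +{$}
  B→b S: FOLLOW(S) ⊇ FOLLOW(B) ⊇ {$,a,b}; new: +{a,b}
  FOLLOW(S)={$,a,b}  FOLLOW(A)={$,a,b}  FOLLOW(B)={$,a,b}  FOLLOW(C)={a,b}
[3] (stable)
  FOLLOW(S)={$,a,b}  FOLLOW(A)={$,a,b}  FOLLOW(B)={$,a,b}  FOLLOW(C)={a,b}

FOLLOW(C) = ["a", "b"]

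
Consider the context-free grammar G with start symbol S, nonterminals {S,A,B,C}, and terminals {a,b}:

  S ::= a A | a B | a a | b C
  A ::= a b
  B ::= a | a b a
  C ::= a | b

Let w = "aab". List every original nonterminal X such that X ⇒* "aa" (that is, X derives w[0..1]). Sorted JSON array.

CNF form of G:
  S -> T0 A | T0 B | T0 T0 | T1 C
  A -> T0 T1
  B -> T0 X2 | a
  C -> a | b
  T0 -> a
  T1 -> b
  X2 -> T1 T0

CYK fill (cells [i..j] with 0 ≤ i ≤ j ≤ 1 only):
  [0..0]={B,C,T0}  "a"  orig:{B,C}
  [1..1]={B,C,T0}  "a"  orig:{B,C}
  [0..1]={S}  "aa"

Original NTs in T[0,1] deriving "aa": ["S"]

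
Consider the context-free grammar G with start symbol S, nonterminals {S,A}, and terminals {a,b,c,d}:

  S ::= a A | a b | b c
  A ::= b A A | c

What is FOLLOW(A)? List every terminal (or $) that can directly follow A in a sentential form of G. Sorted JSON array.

Compute FIRST by fixpoint:
round 1:
  A via A→b A A: +{b}
  A via A→c: +{c}
  S via S→a A: +{a}
  S via S→b c: +{b}
  S: {a,b}  A: {b,c}
round 2: (no change)
  S: {a,b}  A: {b,c}

FOLLOW iteration:
seed FOLLOW(S) with $
round 1:
  A→b A A: FOLLOW(A) ⊇ FIRST(A) = {b,c}; new: +{b,c}
  S→a A: FOLLOW(A) ⊇ FOLLOW(S) ⊇ {$}; new: +{$}
  FOLLOW[S]={$}  FOLLOW[A]={$,b,c}
round 2: — fixpoint
  FOLLOW[S]={$}  FOLLOW[A]={$,b,c}

FOLLOW(A) = ["$", "b", "c"]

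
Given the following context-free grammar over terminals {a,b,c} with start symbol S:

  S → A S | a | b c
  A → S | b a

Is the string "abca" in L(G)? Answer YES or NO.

CNF form of G:
  S -> A S | T0 T2 | a
  A -> A S | T0 T1 | T0 T2 | a
  T0 -> b
  T1 -> a
  T2 -> c

CYK table (by increasing span):
  T[0,0] 'a' = {A,S,T1}  orig:{A,S}
  T[1,1] 'b' = {T0}  orig:{}
  T[2,2] 'c' = {T2}  orig:{}
  T[3,3] 'a' = {A,S,T1}  orig:{A,S}
  T[0,1] 'ab' = ∅
  T[1,2] 'bc' = {A,S}
  T[2,3] 'ca' = ∅
  T[0,2] 'abc' = {A,S}
  T[1,3] 'bca' = {A,S}
  T[0,3] 'abca' = {A,S}

S ∈ T[0,3] ⇒ YES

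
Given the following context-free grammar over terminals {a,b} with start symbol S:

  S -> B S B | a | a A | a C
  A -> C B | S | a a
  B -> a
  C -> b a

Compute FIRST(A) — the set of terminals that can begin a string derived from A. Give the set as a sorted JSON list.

Compute FIRST by fixpoint:
round 1:
  A via A→a a: +{a}
  B via B→a: +{a}
  C via C→b a: +{b}
  S via S→B S B: +{a}
  FIRST[S]={a}  FIRST[A]={a}  FIRST[B]={a}  FIRST[C]={b}
round 2:
  A via A→C B: +{b}
  FIRST[S]={a}  FIRST[A]={a,b}  FIRST[B]={a}  FIRST[C]={b}
round 3: — fixpoint
  FIRST[S]={a}  FIRST[A]={a,b}  FIRST[B]={a}  FIRST[C]={b}

FIRST(A) = ["a", "b"]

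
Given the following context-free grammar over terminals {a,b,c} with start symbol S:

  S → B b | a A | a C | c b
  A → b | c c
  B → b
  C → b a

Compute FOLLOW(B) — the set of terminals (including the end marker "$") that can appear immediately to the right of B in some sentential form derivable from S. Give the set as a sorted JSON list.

Compute FIRST by fixpoint:
iter 1:
  A via A→b: +{b}
  A via A→c c: +{c}
  B via B→b: +{b}
  C via C→b a: +{b}
  S via S→B b: +{b}
  S via S→a A: +{a}
  S via S→c b: +{c}
  S: {a,b,c}  A: {b,c}  B: {b}  C: {b}
iter 2: — fixpoint
  S: {a,b,c}  A: {b,c}  B: {b}  C: {b}

Compute FOLLOW by fixpoint:
seed FOLLOW(S) with $
iter 1:
  S→B b: FOLLOW(B) ⊇ FIRST(b) = {b}; new: +{b}
  S→a A: FOLLOW(A) ⊇ FOLLOW(S) ⊇ {$}; new: +{$}
  S→a C: FOLLOW(C) ⊇ FOLLOW(S) ⊇ {$}; new: +{$}
  S: {$}  A: {$}  B: {b}  C: {$}
iter 2: (stable)
  S: {$}  A: {$}  B: {b}  C: {$}

FOLLOW(B) = ["b"]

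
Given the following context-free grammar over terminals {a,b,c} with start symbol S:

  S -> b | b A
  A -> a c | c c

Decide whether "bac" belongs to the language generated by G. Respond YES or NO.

CNF form of G:
  S -> T2 A | b
  A -> T0 T1 | T1 T1
  T0 -> a
  T1 -> c
  T2 -> b

CYK table (by increasing span):
  T[0,0] 'b' = {S,T2}  orig:{S}
  T[1,1] 'a' = {T0}  orig:{}
  T[2,2] 'c' = {T1}  orig:{}
  T[0,1] 'ba' = ∅
  T[1,2] 'ac' = {A}
  T[0,2] 'bac' = {S}

S ∈ T[0,2] ⇒ YES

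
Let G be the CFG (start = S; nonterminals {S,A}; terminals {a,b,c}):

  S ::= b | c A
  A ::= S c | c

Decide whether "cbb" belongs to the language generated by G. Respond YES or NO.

CNF form of G:
  S -> T0 A | b
  A -> S T0 | c
  T0 -> c

CYK fill:
  cell(0,0) c: {A,T0}  orig:{A}
  cell(1,1) b: {S}
  cell(2,2) b: {S}
  cell(0,1) cb: ∅
  cell(1,2) bb: ∅
  cell(0,2) cbb: ∅

S ∉ T[0,2] ⇒ NO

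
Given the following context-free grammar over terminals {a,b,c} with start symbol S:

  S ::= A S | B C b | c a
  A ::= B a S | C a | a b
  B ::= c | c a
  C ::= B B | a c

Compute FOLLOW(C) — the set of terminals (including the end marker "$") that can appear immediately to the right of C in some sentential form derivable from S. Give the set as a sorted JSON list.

Compute FIRST by fixpoint:
pass 1:
  A via A→a b: +{a}
  B via B→c: +{c}
  C via C→B B: +{c}
  C via C→a c: +{a}
  S via S→A S: +{a}
  S via S→B C b: +{c}
  S: {a,c}  A: {a}  B: {c}  C: {a,c}
pass 2:
  A via A→B a S: +{c}
  S: {a,c}  A: {a,c}  B: {c}  C: {a,c}
pass 3: — fixpoint
  S: {a,c}  A: {a,c}  B: {c}  C: {a,c}

Compute FOLLOW by fixpoint:
initialize: $ ∈ FOLLOW(S)
iter 1:
  A→B a S: FOLLOW(B) ⊇ FIRST(a) = {a}; new: +{a}
  A→C a: FOLLOW(C) ⊇ FIRST(a) = {a}; new: +{a}
  C→B B: FOLLOW(B) ⊇ FIRST(B) = {c}; new: +{c}
  S→A S: FOLLOW(A) ⊇ FIRST(S) = {a,c}; new: +{a,c}
  S→B C b: FOLLOW(C) ⊇ FIRST(b) = {b}; new: +{b}
  FOLLOW(S)={$}  FOLLOW(A)={a,c}  FOLLOW(B)={a,c}  FOLLOW(C)={a,b}
iter 2:
  A→B a S: FOLLOW(S) ⊇ FOLLOW(A) ⊇ {a,c}; new: +{a,c}
  C→B B: FOLLOW(B) ⊇ FOLLOW(C) ⊇ {a,b}; new: +{b}
  FOLLOW(S)={$,a,c}  FOLLOW(A)={a,c}  FOLLOW(B)={a,b,c}  FOLLOW(C)={a,b}
iter 3: — fixpoint
  FOLLOW(S)={$,a,c}  FOLLOW(A)={a,c}  FOLLOW(B)={a,b,c}  FOLLOW(C)={a,b}

FOLLOW(C) = ["a", "b"]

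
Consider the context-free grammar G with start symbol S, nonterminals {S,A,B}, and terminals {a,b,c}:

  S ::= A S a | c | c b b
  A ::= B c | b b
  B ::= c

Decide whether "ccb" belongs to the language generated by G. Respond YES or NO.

Convert to CNF:
  S -> A X3 | T0 X4 | c
  A -> B T0 | T1 T1
  B -> c
  T0 -> c
  T1 -> b
  T2 -> a
  X3 -> S T2
  X4 -> T1 T1

CYK table (by increasing span):
  T[0,0] 'c' = {B,S,T0}  orig:{B,S}
  T[1,1] 'c' = {B,S,T0}  orig:{B,S}
  T[2,2] 'b' = {T1}  orig:{}
  T[0,1] 'cc' = {A}
  T[1,2] 'cb' = ∅
  T[0,2] 'ccb' = ∅

S ∉ T[0,2] ⇒ NO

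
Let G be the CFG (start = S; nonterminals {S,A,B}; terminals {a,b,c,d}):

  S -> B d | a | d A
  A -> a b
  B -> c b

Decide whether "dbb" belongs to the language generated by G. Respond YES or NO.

Convert to CNF:
  S -> B T3 | T3 A | a
  A -> T0 T1
  B -> T2 T1
  T0 -> a
  T1 -> b
  T2 -> c
  T3 -> d

Fill CYK table bottom-up:
  [0..0]={T3}  "d"  orig:{}
  [1..1]={T1}  "b"  orig:{}
  [2..2]={T1}  "b"  orig:{}
  [0..1]=∅  "db"
  [1..2]=∅  "bb"
  [0..2]=∅  "dbb"

S ∉ T[0,2] ⇒ NO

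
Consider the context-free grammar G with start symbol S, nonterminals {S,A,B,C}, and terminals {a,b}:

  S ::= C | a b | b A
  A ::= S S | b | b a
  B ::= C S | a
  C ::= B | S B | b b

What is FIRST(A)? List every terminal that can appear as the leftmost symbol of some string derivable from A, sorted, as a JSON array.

Compute FIRST by fixpoint:
iter 1:
  A via A→b: +{b}
  B via B→a: +{a}
  C via C→B: +{a}
  C via C→b b: +{b}
  S via S→C: +{a,b}
  FIRST[S]={a,b}  FIRST[A]={b}  FIRST[B]={a}  FIRST[C]={a,b}
iter 2:
  A via A→S S: +{a}
  B via B→C S: +{b}
  FIRST[S]={a,b}  FIRST[A]={a,b}  FIRST[B]={a,b}  FIRST[C]={a,b}
iter 3: done
  FIRST[S]={a,b}  FIRST[A]={a,b}  FIRST[B]={a,b}  FIRST[C]={a,b}

FIRST(A) = ["a", "b"]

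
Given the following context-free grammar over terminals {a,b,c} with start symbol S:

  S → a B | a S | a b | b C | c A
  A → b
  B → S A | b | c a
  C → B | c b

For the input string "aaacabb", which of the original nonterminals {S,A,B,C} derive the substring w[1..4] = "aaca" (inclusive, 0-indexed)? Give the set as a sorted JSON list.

CNF form of G:
  S -> T0 A | T1 B | T1 S | T1 T2 | T2 C
  A -> b
  B -> S A | T0 T1 | b
  C -> S A | T0 T1 | T0 T2 | b
  T0 -> c
  T1 -> a
  T2 -> b

CYK fill, restricted to cells inside w[1..4]:
  [1..1]={T1}  "a"  orig:{}
  [2..2]={T1}  "a"  orig:{}
  [3..3]={T0}  "c"  orig:{}
  [4..4]={T1}  "a"  orig:{}
  [1..2]=∅  "aa"
  [2..3]=∅  "ac"
  [3..4]={B,C}  "ca"
  [1..3]=∅  "aac"
  [2..4]={S}  "aca"
  [1..4]={S}  "aaca"

Original NTs in T[1,4] deriving "aaca": ["S"]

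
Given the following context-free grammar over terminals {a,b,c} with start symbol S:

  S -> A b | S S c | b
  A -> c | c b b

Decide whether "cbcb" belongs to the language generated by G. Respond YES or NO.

Convert to CNF:
  S -> A T1 | S X3 | b
  A -> T0 X2 | c
  T0 -> c
  T1 -> b
  X2 -> T1 T1
  X3 -> S T0

CYK fill:
  T[0,0] 'c' = {A,T0}  orig:{A}
  T[1,1] 'b' = {S,T1}  orig:{S}
  T[2,2] 'c' = {A,T0}  orig:{A}
  T[3,3] 'b' = {S,T1}  orig:{S}
  T[0,1] 'cb' = {S}
  T[1,2] 'bc' = {X3}  orig:{}
  T[2,3] 'cb' = {S}
  T[0,2] 'cbc' = {X3}  orig:{}
  T[1,3] 'bcb' = ∅
  T[0,3] 'cbcb' = ∅

S ∉ T[0,3] ⇒ NO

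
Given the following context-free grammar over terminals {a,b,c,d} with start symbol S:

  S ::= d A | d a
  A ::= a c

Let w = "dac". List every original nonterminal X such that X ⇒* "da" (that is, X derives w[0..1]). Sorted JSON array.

Convert to CNF:
  S -> T2 A | T2 T0
  A -> T0 T1
  T0 -> a
  T1 -> c
  T2 -> d

CYK fill — only the sub-triangle for w[0..1]:
  T[0,0] 'd' = {T2}  orig:{}
  T[1,1] 'a' = {T0}  orig:{}
  T[0,1] 'da' = {S}

Original NTs in T[0,1] deriving "da": ["S"]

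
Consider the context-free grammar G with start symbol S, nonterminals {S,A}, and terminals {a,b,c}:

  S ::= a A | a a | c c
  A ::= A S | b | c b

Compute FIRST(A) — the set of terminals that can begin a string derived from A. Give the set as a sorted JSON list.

Compute FIRST by fixpoint:
iter 1:
  A via A→b: +{b}
  A via A→c b: +{c}
  S via S→a A: +{a}
  S via S→c c: +{c}
  FIRST(S)={a,c}  FIRST(A)={b,c}
iter 2: (no change)
  FIRST(S)={a,c}  FIRST(A)={b,c}

FIRST(A) = ["b", "c"]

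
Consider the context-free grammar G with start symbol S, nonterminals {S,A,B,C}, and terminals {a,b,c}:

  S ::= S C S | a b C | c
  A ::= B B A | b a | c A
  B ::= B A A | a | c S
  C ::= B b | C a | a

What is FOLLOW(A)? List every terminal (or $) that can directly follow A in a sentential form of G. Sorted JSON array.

FIRST iteration:
pass 1:
  A via A→b a: +{b}
  A via A→c A: +{c}
  B via B→a: +{a}
  B via B→c S: +{c}
  C via C→B b: +{a,c}
  S via S→a b C: +{a}
  S via S→c: +{c}
  FIRST(S)={a,c}  FIRST(A)={b,c}  FIRST(B)={a,c}  FIRST(C)={a,c}
pass 2:
  A via A→B B A: +{a}
  FIRST(S)={a,c}  FIRST(A)={a,b,c}  FIRST(B)={a,c}  FIRST(C)={a,c}
pass 3: (no change)
  FIRST(S)={a,c}  FIRST(A)={a,b,c}  FIRST(B)={a,c}  FIRST(C)={a,c}

FOLLOW sets:
FOLLOW(S) := {$}
round 1:
  A→B B A: FOLLOW(B) ⊇ FIRST(B) = {a,c}; new: +{a,c}
  A→B B A: FOLLOW(B) ⊇ FIRST(A) = {a,b,c}; new: +{b}
  B→B A A: FOLLOW(A) ⊇ FIRST(A) = {a,b,c}; new: +{a,b,c}
  B→c S: FOLLOW(S) ⊇ FOLLOW(B) ⊇ {a,b,c}; new: +{a,b,c}
  C→C a: FOLLOW(C) ⊇ FIRST(a) = {a}; new: +{a}
  S→S C S: FOLLOW(C) ⊇ FIRST(S) = {a,c}; new: +{c}
  S→a b C: FOLLOW(C) ⊇ FOLLOW(S) ⊇ {$,a,b,c}; new: +{$,b}
  S: {$,a,b,c}  A: {a,b,c}  B: {a,b,c}  C: {$,a,b,c}
round 2: done
  S: {$,a,b,c}  A: {a,b,c}  B: {a,b,c}  C: {$,a,b,c}

FOLLOW(A) = ["a", "b", "c"]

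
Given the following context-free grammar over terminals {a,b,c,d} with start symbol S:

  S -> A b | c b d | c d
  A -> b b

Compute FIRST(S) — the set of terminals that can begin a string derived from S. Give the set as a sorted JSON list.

FIRST sets, iterate to fixpoint:
iter 1:
  A via A→b b: +{b}
  S via S→A b: +{b}
  S via S→c b d: +{c}
  S: {b,c}  A: {b}
iter 2: — fixpoint
  S: {b,c}  A: {b}

FIRST(S) = ["b", "c"]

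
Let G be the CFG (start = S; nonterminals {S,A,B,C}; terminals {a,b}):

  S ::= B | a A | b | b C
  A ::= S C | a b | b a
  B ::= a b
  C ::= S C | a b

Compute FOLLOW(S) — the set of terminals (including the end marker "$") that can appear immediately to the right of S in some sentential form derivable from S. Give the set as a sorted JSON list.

FIRST iteration:
[1]
  A via A→a b: +{a}
  A via A→b a: +{b}
  B via B→a b: +{a}
  C via C→a b: +{a}
  S via S→B: +{a}
  S via S→b: +{b}
  S: {a,b}  A: {a,b}  B: {a}  C: {a}
[2]
  C via C→S C: +{b}
  S: {a,b}  A: {a,b}  B: {a}  C: {a,b}
[3] (no change)
  S: {a,b}  A: {a,b}  B: {a}  C: {a,b}

FOLLOW iteration:
FOLLOW(S) := {$}
iter 1:
  A→S C: FOLLOW(S) ⊇ FIRST(C) = {a,b}; new: +{a,b}
  S→B: FOLLOW(B) ⊇ FOLLOW(S) ⊇ {$,a,b}; new: +{$,a,b}
  S→a A: FOLLOW(A) ⊇ FOLLOW(S) ⊇ {$,a,b}; new: +{$,a,b}
  S→b C: FOLLOW(C) ⊇ FOLLOW(S) ⊇ {$,a,b}; new: +{$,a,b}
  FOLLOW[S]={$,a,b}  FOLLOW[A]={$,a,b}  FOLLOW[B]={$,a,b}  FOLLOW[C]={$,a,b}
iter 2: — fixpoint
  FOLLOW[S]={$,a,b}  FOLLOW[A]={$,a,b}  FOLLOW[B]={$,a,b}  FOLLOW[C]={$,a,b}

FOLLOW(S) = ["$", "a", "b"]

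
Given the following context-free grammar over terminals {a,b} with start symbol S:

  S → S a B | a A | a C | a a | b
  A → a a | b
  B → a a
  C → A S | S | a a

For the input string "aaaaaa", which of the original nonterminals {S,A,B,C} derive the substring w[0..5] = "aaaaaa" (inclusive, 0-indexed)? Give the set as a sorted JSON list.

CNF form of G:
  S -> S X2 | T0 A | T0 C | T0 T0 | b
  A -> T0 T0 | b
  B -> T0 T0
  C -> A S | S X1 | T0 A | T0 C | T0 T0 | b
  T0 -> a
  X1 -> T0 B
  X2 -> T0 B

CYK fill — only the sub-triangle for w[0..5]:
  cell(0,0) a: {T0}  orig:{}
  cell(1,1) a: {T0}  orig:{}
  cell(2,2) a: {T0}  orig:{}
  cell(3,3) a: {T0}  orig:{}
  cell(4,4) a: {T0}  orig:{}
  cell(5,5) a: {T0}  orig:{}
  cell(0,1) aa: {A,B,C,S}
  cell(1,2) aa: {A,B,C,S}
  cell(2,3) aa: {A,B,C,S}
  cell(3,4) aa: {A,B,C,S}
  cell(4,5) aa: {A,B,C,S}
  cell(0,2) aaa: {C,S,X1,X2}  orig:{C,S}
  cell(1,3) aaa: {C,S,X1,X2}  orig:{C,S}
  cell(2,4) aaa: {C,S,X1,X2}  orig:{C,S}
  cell(3,5) aaa: {C,S,X1,X2}  orig:{C,S}
  cell(0,3) aaaa: {C,S}
  cell(1,4) aaaa: {C,S}
  cell(2,5) aaaa: {C,S}
  cell(0,4) aaaaa: {C,S}
  cell(1,5) aaaaa: {C,S}
  cell(0,5) aaaaaa: {C,S}

Original NTs in T[0,5] deriving "aaaaaa": ["C", "S"]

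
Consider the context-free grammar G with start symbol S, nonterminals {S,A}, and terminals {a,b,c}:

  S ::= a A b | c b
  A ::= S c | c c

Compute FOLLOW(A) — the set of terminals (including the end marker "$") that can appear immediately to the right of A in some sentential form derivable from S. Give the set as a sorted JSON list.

FIRST sets, iterate to fixpoint:
round 1:
  A via A→c c: +{c}
  S via S→a A b: +{a}
  S via S→c b: +{c}
  FIRST[S]={a,c}  FIRST[A]={c}
round 2:
  A via A→S c: +{a}
  FIRST[S]={a,c}  FIRST[A]={a,c}
round 3: (no change)
  FIRST[S]={a,c}  FIRST[A]={a,c}

Compute FOLLOW by fixpoint:
initialize: $ ∈ FOLLOW(S)
pass 1:
  A→S c: FOLLOW(S) ⊇ FIRST(c) = {c}; new: +{c}
  S→a A b: FOLLOW(A) ⊇ FIRST(b) = {b}; new: +{b}
  FOLLOW(S)={$,c}  FOLLOW(A)={b}
pass 2: done
  FOLLOW(S)={$,c}  FOLLOW(A)={b}

FOLLOW(A) = ["b"]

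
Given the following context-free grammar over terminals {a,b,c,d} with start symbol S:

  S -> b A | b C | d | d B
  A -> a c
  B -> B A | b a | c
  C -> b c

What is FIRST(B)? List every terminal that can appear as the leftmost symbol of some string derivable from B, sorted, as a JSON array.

FIRST iteration:
round 1:
  A via A→a c: +{a}
  B via B→b a: +{b}
  B via B→c: +{c}
  C via C→b c: +{b}
  S via S→b A: +{b}
  S via S→d: +{d}
  FIRST[S]={b,d}  FIRST[A]={a}  FIRST[B]={b,c}  FIRST[C]={b}
round 2: (no change)
  FIRST[S]={b,d}  FIRST[A]={a}  FIRST[B]={b,c}  FIRST[C]={b}

FIRST(B) = ["b", "c"]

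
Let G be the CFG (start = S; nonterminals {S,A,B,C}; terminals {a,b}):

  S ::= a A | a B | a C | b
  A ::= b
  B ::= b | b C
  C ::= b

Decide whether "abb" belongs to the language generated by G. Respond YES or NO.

CNF form of G:
  S -> T1 A | T1 B | T1 C | b
  A -> b
  B -> T0 C | b
  C -> b
  T0 -> b
  T1 -> a

CYK fill:
  T[0,0] 'a' = {T1}  orig:{}
  T[1,1] 'b' = {A,B,C,S,T0}  orig:{A,B,C,S}
  T[2,2] 'b' = {A,B,C,S,T0}  orig:{A,B,C,S}
  T[0,1] 'ab' = {S}
  T[1,2] 'bb' = {B}
  T[0,2] 'abb' = {S}

S ∈ T[0,2] ⇒ YES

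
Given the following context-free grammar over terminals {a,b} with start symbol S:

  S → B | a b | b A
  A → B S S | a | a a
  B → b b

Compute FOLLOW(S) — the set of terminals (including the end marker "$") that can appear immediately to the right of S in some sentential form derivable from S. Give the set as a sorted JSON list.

FIRST iteration:
iter 1:
  A via A→a: +{a}
  B via B→b b: +{b}
  S via S→B: +{b}
  S via S→a b: +{a}
  S: {a,b}  A: {a}  B: {b}
iter 2:
  A via A→B S S: +{b}
  S: {a,b}  A: {a,b}  B: {b}
iter 3: (no change)
  S: {a,b}  A: {a,b}  B: {b}

FOLLOW iteration:
FOLLOW(S) := {$}
[1]
  A→B S S: FOLLOW(B) ⊇ FIRST(S) = {a,b}; new: +{a,b}
  A→B S S: FOLLOW(S) ⊇ FIRST(S) = {a,b}; new: +{a,b}
  S→B: FOLLOW(B) ⊇ FOLLOW(S) ⊇ {$,a,b}; new: +{$}
  S→b A: FOLLOW(A) ⊇ FOLLOW(S) ⊇ {$,a,b}; new: +{$,a,b}
  FOLLOW(S)={$,a,b}  FOLLOW(A)={$,a,b}  FOLLOW(B)={$,a,b}
[2] — fixpoint
  FOLLOW(S)={$,a,b}  FOLLOW(A)={$,a,b}  FOLLOW(B)={$,a,b}

FOLLOW(S) = ["$", "a", "b"]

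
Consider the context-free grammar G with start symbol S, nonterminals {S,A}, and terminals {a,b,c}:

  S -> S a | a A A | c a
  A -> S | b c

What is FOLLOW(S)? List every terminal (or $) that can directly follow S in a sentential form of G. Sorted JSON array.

FIRST iteration:
iter 1:
  A via A→b c: +{b}
  S via S→a A A: +{a}
  S via S→c a: +{c}
  FIRST[S]={a,c}  FIRST[A]={b}
iter 2:
  A via A→S: +{a,c}
  FIRST[S]={a,c}  FIRST[A]={a,b,c}
iter 3: (stable)
  FIRST[S]={a,c}  FIRST[A]={a,b,c}

Compute FOLLOW by fixpoint:
initialize: $ ∈ FOLLOW(S)
[1]
  S→S a: FOLLOW(S) ⊇ FIRST(a) = {a}; new: +{a}
  S→a A A: FOLLOW(A) ⊇ FIRST(A) = {a,b,c}; new: +{a,b,c}
  S→a A A: FOLLOW(A) ⊇ FOLLOW(S) ⊇ {$,a}; new: +{$}
  FOLLOW(S)={$,a}  FOLLOW(A)={$,a,b,c}
[2]
  A→S: FOLLOW(S) ⊇ FOLLOW(A) ⊇ {$,a,b,c}; new: +{b,c}
  FOLLOW(S)={$,a,b,c}  FOLLOW(A)={$,a,b,c}
[3] done
  FOLLOW(S)={$,a,b,c}  FOLLOW(A)={$,a,b,c}

FOLLOW(S) = ["$", "a", "b", "c"]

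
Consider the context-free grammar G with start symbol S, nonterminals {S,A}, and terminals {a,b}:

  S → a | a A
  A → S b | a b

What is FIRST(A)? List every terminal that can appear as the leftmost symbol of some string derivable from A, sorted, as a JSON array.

FIRST sets, iterate to fixpoint:
iter 1:
  A via A→a b: +{a}
  S via S→a: +{a}
  FIRST[S]={a}  FIRST[A]={a}
iter 2: — fixpoint
  FIRST[S]={a}  FIRST[A]={a}

FIRST(A) = ["a"]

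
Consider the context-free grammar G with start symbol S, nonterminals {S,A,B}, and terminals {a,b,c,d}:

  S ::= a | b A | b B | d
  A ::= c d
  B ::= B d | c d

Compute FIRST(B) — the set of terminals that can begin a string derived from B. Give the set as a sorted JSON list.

FIRST sets, iterate to fixpoint:
iter 1:
  A via A→c d: +{c}
  B via B→c d: +{c}
  S via S→a: +{a}
  S via S→b A: +{b}
  S via S→d: +{d}
  FIRST[S]={a,b,d}  FIRST[A]={c}  FIRST[B]={c}
iter 2: (stable)
  FIRST[S]={a,b,d}  FIRST[A]={c}  FIRST[B]={c}

FIRST(B) = ["c"]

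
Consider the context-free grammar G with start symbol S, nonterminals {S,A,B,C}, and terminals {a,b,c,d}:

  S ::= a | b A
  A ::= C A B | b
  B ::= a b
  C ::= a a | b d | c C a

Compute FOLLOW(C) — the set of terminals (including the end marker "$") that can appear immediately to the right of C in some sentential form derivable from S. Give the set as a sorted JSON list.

Compute FIRST by fixpoint:
[1]
  A via A→b: +{b}
  B via B→a b: +{a}
  C via C→a a: +{a}
  C via C→b d: +{b}
  C via C→c C a: +{c}
  S via S→a: +{a}
  S via S→b A: +{b}
  FIRST(S)={a,b}  FIRST(A)={b}  FIRST(B)={a}  FIRST(C)={a,b,c}
[2]
  A via A→C A B: +{a,c}
  FIRST(S)={a,b}  FIRST(A)={a,b,c}  FIRST(B)={a}  FIRST(C)={a,b,c}
[3] (stable)
  FIRST(S)={a,b}  FIRST(A)={a,b,c}  FIRST(B)={a}  FIRST(C)={a,b,c}

FOLLOW iteration:
FOLLOW(S) := {$}
round 1:
  A→C A B: FOLLOW(C) ⊇ FIRST(A) = {a,b,c}; new: +{a,b,c}
  A→C A B: FOLLOW(A) ⊇ FIRST(B) = {a}; new: +{a}
  A→C A B: FOLLOW(B) ⊇ FOLLOW(A) ⊇ {a}; new: +{a}
  S→b A: FOLLOW(A) ⊇ FOLLOW(S) ⊇ {$}; new: +{$}
  S: {$}  A: {$,a}  B: {a}  C: {a,b,c}
round 2:
  A→C A B: FOLLOW(B) ⊇ FOLLOW(A) ⊇ {$,a}; new: +{$}
  S: {$}  A: {$,a}  B: {$,a}  C: {a,b,c}
round 3: done
  S: {$}  A: {$,a}  B: {$,a}  C: {a,b,c}

FOLLOW(C) = ["a", "b", "c"]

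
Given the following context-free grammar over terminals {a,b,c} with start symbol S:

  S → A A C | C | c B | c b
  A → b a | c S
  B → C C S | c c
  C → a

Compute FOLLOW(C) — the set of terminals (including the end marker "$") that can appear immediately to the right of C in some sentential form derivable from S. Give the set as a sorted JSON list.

FIRST iteration:
round 1:
  A via A→b a: +{b}
  A via A→c S: +{c}
  B via B→c c: +{c}
  C via C→a: +{a}
  S via S→A A C: +{b,c}
  S via S→C: +{a}
  FIRST(S)={a,b,c}  FIRST(A)={b,c}  FIRST(B)={c}  FIRST(C)={a}
round 2:
  B via B→C C S: +{a}
  FIRST(S)={a,b,c}  FIRST(A)={b,c}  FIRST(B)={a,c}  FIRST(C)={a}
round 3: — fixpoint
  FIRST(S)={a,b,c}  FIRST(A)={b,c}  FIRST(B)={a,c}  FIRST(C)={a}

Compute FOLLOW by fixpoint:
FOLLOW(S) := {$}
pass 1:
  B→C C S: FOLLOW(C) ⊇ FIRST(C) = {a}; new: +{a}
  B→C C S: FOLLOW(C) ⊇ FIRST(S) = {a,b,c}; new: +{b,c}
  S→A A C: FOLLOW(A) ⊇ FIRST(A) = {b,c}; new: +{b,c}
  S→A A C: FOLLOW(A) ⊇ FIRST(C) = {a}; new: +{a}
  S→A A C: FOLLOW(C) ⊇ FOLLOW(S) ⊇ {$}; new: +{$}
  S→c B: FOLLOW(B) ⊇ FOLLOW(S) ⊇ {$}; new: +{$}
  FOLLOW(S)={$}  FOLLOW(A)={a,b,c}  FOLLOW(B)={$}  FOLLOW(C)={$,a,b,c}
pass 2:
  A→c S: FOLLOW(S) ⊇ FOLLOW(A) ⊇ {a,b,c}; new: +{a,b,c}
  S→c B: FOLLOW(B) ⊇ FOLLOW(S) ⊇ {$,a,b,c}; new: +{a,b,c}
  FOLLOW(S)={$,a,b,c}  FOLLOW(A)={a,b,c}  FOLLOW(B)={$,a,b,c}  FOLLOW(C)={$,a,b,c}
pass 3: done
  FOLLOW(S)={$,a,b,c}  FOLLOW(A)={a,b,c}  FOLLOW(B)={$,a,b,c}  FOLLOW(C)={$,a,b,c}

FOLLOW(C) = ["$", "a", "b", "c"]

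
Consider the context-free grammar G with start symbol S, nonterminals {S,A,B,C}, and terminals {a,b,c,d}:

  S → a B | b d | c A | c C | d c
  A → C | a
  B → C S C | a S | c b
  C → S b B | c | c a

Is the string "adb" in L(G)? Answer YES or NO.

Convert to CNF:
  S -> T0 T3 | T1 A | T1 C | T2 B | T3 T1
  A -> S X4 | T1 T2 | a | c
  B -> C X5 | T1 T0 | T2 S
  C -> S X6 | T1 T2 | c
  T0 -> b
  T1 -> c
  T2 -> a
  T3 -> d
  X4 -> T0 B
  X5 -> S C
  X6 -> T0 B

CYK fill:
  T[0,0] 'a' = {A,T2}  orig:{A}
  T[1,1] 'd' = {T3}  orig:{}
  T[2,2] 'b' = {T0}  orig:{}
  T[0,1] 'ad' = ∅
  T[1,2] 'db' = ∅
  T[0,2] 'adb' = ∅

S ∉ T[0,2] ⇒ NO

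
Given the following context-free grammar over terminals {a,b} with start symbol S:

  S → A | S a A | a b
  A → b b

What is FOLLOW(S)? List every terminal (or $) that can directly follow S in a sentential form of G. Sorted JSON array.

FIRST iteration:
pass 1:
  A via A→b b: +{b}
  S via S→A: +{b}
  S via S→a b: +{a}
  S: {a,b}  A: {b}
pass 2: done
  S: {a,b}  A: {b}

FOLLOW sets:
seed FOLLOW(S) with $
pass 1:
  S→A: FOLLOW(A) ⊇ FOLLOW(S) ⊇ {$}; new: +{$}
  S→S a A: FOLLOW(S) ⊇ FIRST(a) = {a}; new: +{a}
  S→S a A: FOLLOW(A) ⊇ FOLLOW(S) ⊇ {$,a}; new: +{a}
  FOLLOW[S]={$,a}  FOLLOW[A]={$,a}
pass 2: (no change)
  FOLLOW[S]={$,a}  FOLLOW[A]={$,a}

FOLLOW(S) = ["$", "a"]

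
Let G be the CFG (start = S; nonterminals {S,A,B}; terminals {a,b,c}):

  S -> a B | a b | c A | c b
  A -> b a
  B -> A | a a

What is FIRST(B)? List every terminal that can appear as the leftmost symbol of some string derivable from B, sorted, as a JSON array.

Compute FIRST by fixpoint:
[1]
  A via A→b a: +{b}
  B via B→A: +{b}
  B via B→a a: +{a}
  S via S→a B: +{a}
  S via S→c A: +{c}
  FIRST(S)={a,c}  FIRST(A)={b}  FIRST(B)={a,b}
[2] done
  FIRST(S)={a,c}  FIRST(A)={b}  FIRST(B)={a,b}

FIRST(B) = ["a", "b"]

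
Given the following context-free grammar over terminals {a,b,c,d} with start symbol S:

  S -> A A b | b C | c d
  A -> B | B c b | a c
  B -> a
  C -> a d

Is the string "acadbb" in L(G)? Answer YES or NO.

Convert to CNF:
  S -> A X5 | T0 T3 | T1 C
  A -> B X4 | T2 T0 | a
  B -> a
  C -> T2 T3
  T0 -> c
  T1 -> b
  T2 -> a
  T3 -> d
  X4 -> T0 T1
  X5 -> A T1

CYK table (by increasing span):
  [0..0]={A,B,T2}  "a"  orig:{A,B}
  [1..1]={T0}  "c"  orig:{}
  [2..2]={A,B,T2}  "a"  orig:{A,B}
  [3..3]={T3}  "d"  orig:{}
  [4..4]={T1}  "b"  orig:{}
  [5..5]={T1}  "b"  orig:{}
  [0..1]={A}  "ac"
  [1..2]=∅  "ca"
  [2..3]={C}  "ad"
  [3..4]=∅  "db"
  [4..5]=∅  "bb"
  [0..2]=∅  "aca"
  [1..3]=∅  "cad"
  [2..4]=∅  "adb"
  [3..5]=∅  "dbb"
  [0..3]=∅  "acad"
  [1..4]=∅  "cadb"
  [2..5]=∅  "adbb"
  [0..4]=∅  "acadb"
  [1..5]=∅  "cadbb"
  [0..5]=∅  "acadbb"

S ∉ T[0,5] ⇒ NO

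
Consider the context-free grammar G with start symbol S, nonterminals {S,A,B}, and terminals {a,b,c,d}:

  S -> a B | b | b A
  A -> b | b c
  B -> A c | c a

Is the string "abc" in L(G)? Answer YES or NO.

CNF form of G:
  S -> T0 A | T2 B | b
  A -> T0 T1 | b
  B -> A T1 | T1 T2
  T0 -> b
  T1 -> c
  T2 -> a

Fill CYK table bottom-up:
  T[0,0] 'a' = {T2}  orig:{}
  T[1,1] 'b' = {A,S,T0}  orig:{A,S}
  T[2,2] 'c' = {T1}  orig:{}
  T[0,1] 'ab' = ∅
  T[1,2] 'bc' = {A,B}
  T[0,2] 'abc' = {S}

S ∈ T[0,2] ⇒ YES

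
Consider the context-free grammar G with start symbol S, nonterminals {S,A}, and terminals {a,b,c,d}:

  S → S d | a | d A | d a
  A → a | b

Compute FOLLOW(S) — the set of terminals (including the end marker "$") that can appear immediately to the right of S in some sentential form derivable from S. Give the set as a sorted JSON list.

FIRST iteration:
round 1:
  A via A→a: +{a}
  A via A→b: +{b}
  S via S→a: +{a}
  S via S→d A: +{d}
  FIRST(S)={a,d}  FIRST(A)={a,b}
round 2: done
  FIRST(S)={a,d}  FIRST(A)={a,b}

Compute FOLLOW by fixpoint:
FOLLOW(S) := {$}
pass 1:
  S→S d: FOLLOW(S) ⊇ FIRST(d) = {d}; new: +{d}
  S→d A: FOLLOW(A) ⊇ FOLLOW(S) ⊇ {$,d}; new: +{$,d}
  FOLLOW(S)={$,d}  FOLLOW(A)={$,d}
pass 2: done
  FOLLOW(S)={$,d}  FOLLOW(A)={$,d}

FOLLOW(S) = ["$", "d"]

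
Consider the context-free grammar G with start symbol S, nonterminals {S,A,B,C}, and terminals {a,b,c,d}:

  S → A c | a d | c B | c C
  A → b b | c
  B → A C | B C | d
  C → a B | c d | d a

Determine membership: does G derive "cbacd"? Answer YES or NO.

CNF form of G:
  S -> A T2 | T1 T3 | T2 B | T2 C
  A -> T0 T0 | c
  B -> A C | B C | d
  C -> T1 B | T2 T3 | T3 T1
  T0 -> b
  T1 -> a
  T2 -> c
  T3 -> d

CYK table (by increasing span):
  [0..0]={A,T2}  "c"  orig:{A}
  [1..1]={T0}  "b"  orig:{}
  [2..2]={T1}  "a"  orig:{}
  [3..3]={A,T2}  "c"  orig:{A}
  [4..4]={B,T3}  "d"  orig:{B}
  [0..1]=∅  "cb"
  [1..2]=∅  "ba"
  [2..3]=∅  "ac"
  [3..4]={C,S}  "cd"
  [0..2]=∅  "cba"
  [1..3]=∅  "bac"
  [2..4]=∅  "acd"
  [0..3]=∅  "cbac"
  [1..4]=∅  "bacd"
  [0..4]=∅  "cbacd"

S ∉ T[0,4] ⇒ NO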